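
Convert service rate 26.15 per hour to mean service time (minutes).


Mean service time = 60/mu = 60/26.15 = 2.29 minutes

2.29 minutes


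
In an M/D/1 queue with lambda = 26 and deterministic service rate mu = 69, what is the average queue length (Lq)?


M/D/1: Lq = rho^2 / (2*(1-rho)) where rho = 26/69; Lq = 0.11

0.11


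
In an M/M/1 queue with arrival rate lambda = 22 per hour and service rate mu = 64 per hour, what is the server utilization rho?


rho = lambda/mu = 22/64 = 0.3438

0.3438


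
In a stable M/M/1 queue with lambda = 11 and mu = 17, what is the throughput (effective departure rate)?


For a stable queue (lambda < mu), throughput = lambda = 11 per hour

11 per hour


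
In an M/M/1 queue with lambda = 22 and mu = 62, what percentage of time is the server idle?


Idle fraction = (1 - rho) * 100 = (1 - 22/62) * 100 = 64.5%

64.5%


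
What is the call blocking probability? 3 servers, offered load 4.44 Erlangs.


B(N,A) = (A^N/N!) / sum(A^k/k!, k=0..N) with N=3, A=4.44 = 0.4881

0.4881


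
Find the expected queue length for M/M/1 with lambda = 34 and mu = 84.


rho = 34/84; Lq = rho^2/(1-rho) = 0.28

0.28


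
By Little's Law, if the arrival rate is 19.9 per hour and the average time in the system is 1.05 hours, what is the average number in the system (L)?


L = lambda * W = 19.9 * 1.05 = 20.9

20.9


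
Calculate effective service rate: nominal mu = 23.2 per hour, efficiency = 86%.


Effective rate = mu * efficiency = 23.2 * 0.86 = 19.95 per hour

19.95 per hour


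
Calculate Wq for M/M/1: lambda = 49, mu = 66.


rho = 49/66; Wq = rho/(mu - lambda) = 0.0437 hours

0.0437 hours


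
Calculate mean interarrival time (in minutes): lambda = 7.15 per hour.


Mean interarrival time = 60/lambda = 60/7.15 = 8.39 minutes

8.39 minutes


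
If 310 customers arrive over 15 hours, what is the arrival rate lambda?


lambda = total arrivals / time = 310 / 15 = 20.67 per hour

20.67 per hour


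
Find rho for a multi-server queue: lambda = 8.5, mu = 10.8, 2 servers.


rho = lambda / (c * mu) = 8.5 / (2 * 10.8) = 0.3935

0.3935


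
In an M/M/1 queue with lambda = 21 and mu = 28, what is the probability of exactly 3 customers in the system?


rho = 21/28; P(n) = (1-rho)*rho^n = (1-21/28)*(21/28)^3 = 0.1055

0.1055


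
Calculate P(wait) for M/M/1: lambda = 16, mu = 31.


P(wait) = rho = lambda/mu = 16/31 = 0.5161

0.5161


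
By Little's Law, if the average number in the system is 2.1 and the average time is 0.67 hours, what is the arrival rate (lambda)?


lambda = L / W = 2.1 / 0.67 = 3.13 per hour

3.13 per hour


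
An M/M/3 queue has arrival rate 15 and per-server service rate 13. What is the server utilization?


rho = lambda/(c*mu) = 15/(3*13) = 0.3846

0.3846


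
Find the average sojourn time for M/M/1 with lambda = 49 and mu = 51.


W = 1/(mu - lambda) = 1/(51 - 49) = 0.5 hours

0.5 hours


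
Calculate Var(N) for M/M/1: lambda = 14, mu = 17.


rho = 14/17; Var(N) = rho/(1-rho)^2 = 26.44

26.44


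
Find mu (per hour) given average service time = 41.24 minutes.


mu = 60 / avg_service_time = 60 / 41.24 = 1.45 per hour

1.45 per hour


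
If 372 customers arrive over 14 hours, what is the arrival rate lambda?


lambda = total arrivals / time = 372 / 14 = 26.57 per hour

26.57 per hour


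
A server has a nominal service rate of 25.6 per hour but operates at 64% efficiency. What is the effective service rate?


Effective rate = mu * efficiency = 25.6 * 0.64 = 16.38 per hour

16.38 per hour


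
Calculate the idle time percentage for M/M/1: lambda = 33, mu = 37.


Idle fraction = (1 - rho) * 100 = (1 - 33/37) * 100 = 10.8%

10.8%


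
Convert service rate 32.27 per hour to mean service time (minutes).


Mean service time = 60/mu = 60/32.27 = 1.86 minutes

1.86 minutes


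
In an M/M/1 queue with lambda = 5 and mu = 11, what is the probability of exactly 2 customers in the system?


rho = 5/11; P(n) = (1-rho)*rho^n = (1-5/11)*(5/11)^2 = 0.1127

0.1127


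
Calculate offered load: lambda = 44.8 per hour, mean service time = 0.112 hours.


Offered load a = lambda * E[S] = 44.8 * 0.112 = 5.02 Erlangs

5.02 Erlangs


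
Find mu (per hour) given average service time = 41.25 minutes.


mu = 60 / avg_service_time = 60 / 41.25 = 1.45 per hour

1.45 per hour


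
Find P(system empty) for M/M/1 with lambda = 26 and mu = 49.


P0 = 1 - rho = 1 - 26/49 = 0.4694

0.4694


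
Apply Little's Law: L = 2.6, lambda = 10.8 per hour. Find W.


W = L / lambda = 2.6 / 10.8 = 0.2407 hours

0.2407 hours


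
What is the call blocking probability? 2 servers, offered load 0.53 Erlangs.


B(N,A) = (A^N/N!) / sum(A^k/k!, k=0..N) with N=2, A=0.53 = 0.0841

0.0841


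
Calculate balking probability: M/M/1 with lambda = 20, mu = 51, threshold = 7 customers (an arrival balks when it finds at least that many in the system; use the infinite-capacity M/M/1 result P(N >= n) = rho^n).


P(N >= 7) = rho^7 = (20/51)^7 = 0.0014

0.0014


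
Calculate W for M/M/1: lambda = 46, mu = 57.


W = 1/(mu - lambda) = 1/(57 - 46) = 0.0909 hours

0.0909 hours


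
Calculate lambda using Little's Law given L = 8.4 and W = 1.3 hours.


lambda = L / W = 8.4 / 1.3 = 6.46 per hour

6.46 per hour


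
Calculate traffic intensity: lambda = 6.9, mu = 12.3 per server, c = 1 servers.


rho = lambda / (c * mu) = 6.9 / (1 * 12.3) = 0.561

0.561


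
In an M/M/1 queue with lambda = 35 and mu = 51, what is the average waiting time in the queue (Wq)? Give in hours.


rho = 35/51; Wq = rho/(mu - lambda) = 0.0429 hours

0.0429 hours


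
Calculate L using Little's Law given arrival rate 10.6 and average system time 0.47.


L = lambda * W = 10.6 * 0.47 = 4.98

4.98


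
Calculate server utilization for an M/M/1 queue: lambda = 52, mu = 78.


rho = lambda/mu = 52/78 = 0.6667

0.6667


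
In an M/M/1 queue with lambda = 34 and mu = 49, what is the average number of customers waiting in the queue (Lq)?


rho = 34/49; Lq = rho^2/(1-rho) = 1.57

1.57


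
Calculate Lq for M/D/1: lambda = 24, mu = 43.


M/D/1: Lq = rho^2 / (2*(1-rho)) where rho = 24/43; Lq = 0.35

0.35


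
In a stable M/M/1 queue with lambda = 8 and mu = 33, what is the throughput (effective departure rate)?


For a stable queue (lambda < mu), throughput = lambda = 8 per hour

8 per hour


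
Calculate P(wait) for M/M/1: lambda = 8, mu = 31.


P(wait) = rho = lambda/mu = 8/31 = 0.2581

0.2581


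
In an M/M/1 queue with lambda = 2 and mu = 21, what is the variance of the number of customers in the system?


rho = 2/21; Var(N) = rho/(1-rho)^2 = 0.12

0.12


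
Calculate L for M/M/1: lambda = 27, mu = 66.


rho = 27/66; L = rho/(1-rho) = 0.69

0.69


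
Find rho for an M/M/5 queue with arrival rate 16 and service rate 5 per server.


rho = lambda/(c*mu) = 16/(5*5) = 0.64

0.64


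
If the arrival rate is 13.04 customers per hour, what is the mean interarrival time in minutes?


Mean interarrival time = 60/lambda = 60/13.04 = 4.6 minutes

4.6 minutes


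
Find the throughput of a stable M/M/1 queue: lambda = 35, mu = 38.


For a stable queue (lambda < mu), throughput = lambda = 35 per hour

35 per hour


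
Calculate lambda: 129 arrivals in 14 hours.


lambda = total arrivals / time = 129 / 14 = 9.21 per hour

9.21 per hour


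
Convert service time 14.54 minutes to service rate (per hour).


mu = 60 / avg_service_time = 60 / 14.54 = 4.13 per hour

4.13 per hour


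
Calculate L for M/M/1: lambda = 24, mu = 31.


rho = 24/31; L = rho/(1-rho) = 3.43

3.43


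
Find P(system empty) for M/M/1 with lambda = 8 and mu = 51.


P0 = 1 - rho = 1 - 8/51 = 0.8431

0.8431


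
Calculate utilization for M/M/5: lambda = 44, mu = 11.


rho = lambda/(c*mu) = 44/(5*11) = 0.8

0.8


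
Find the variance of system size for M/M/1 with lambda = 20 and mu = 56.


rho = 20/56; Var(N) = rho/(1-rho)^2 = 0.86

0.86


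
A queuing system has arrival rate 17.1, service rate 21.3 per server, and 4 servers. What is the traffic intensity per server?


rho = lambda / (c * mu) = 17.1 / (4 * 21.3) = 0.2007

0.2007


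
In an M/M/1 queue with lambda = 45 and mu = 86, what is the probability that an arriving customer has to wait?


P(wait) = rho = lambda/mu = 45/86 = 0.5233

0.5233


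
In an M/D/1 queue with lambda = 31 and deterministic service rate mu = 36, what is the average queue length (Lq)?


M/D/1: Lq = rho^2 / (2*(1-rho)) where rho = 31/36; Lq = 2.67

2.67


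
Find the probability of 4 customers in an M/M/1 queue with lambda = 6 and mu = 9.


rho = 6/9; P(n) = (1-rho)*rho^n = (1-6/9)*(6/9)^4 = 0.0658

0.0658


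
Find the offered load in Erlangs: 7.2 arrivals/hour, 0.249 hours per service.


Offered load a = lambda * E[S] = 7.2 * 0.249 = 1.79 Erlangs

1.79 Erlangs


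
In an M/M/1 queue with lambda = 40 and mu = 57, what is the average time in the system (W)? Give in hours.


W = 1/(mu - lambda) = 1/(57 - 40) = 0.0588 hours

0.0588 hours


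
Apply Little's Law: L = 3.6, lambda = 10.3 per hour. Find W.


W = L / lambda = 3.6 / 10.3 = 0.3495 hours

0.3495 hours


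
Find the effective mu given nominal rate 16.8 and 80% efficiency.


Effective rate = mu * efficiency = 16.8 * 0.8 = 13.44 per hour

13.44 per hour


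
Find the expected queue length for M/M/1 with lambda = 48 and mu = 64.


rho = 48/64; Lq = rho^2/(1-rho) = 2.25

2.25


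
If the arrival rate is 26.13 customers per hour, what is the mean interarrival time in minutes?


Mean interarrival time = 60/lambda = 60/26.13 = 2.3 minutes

2.3 minutes


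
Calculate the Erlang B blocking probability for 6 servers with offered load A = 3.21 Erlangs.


B(N,A) = (A^N/N!) / sum(A^k/k!, k=0..N) with N=6, A=3.21 = 0.0642

0.0642


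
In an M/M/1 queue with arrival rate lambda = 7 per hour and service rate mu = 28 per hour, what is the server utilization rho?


rho = lambda/mu = 7/28 = 0.25

0.25


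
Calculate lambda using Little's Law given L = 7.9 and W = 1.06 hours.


lambda = L / W = 7.9 / 1.06 = 7.45 per hour

7.45 per hour


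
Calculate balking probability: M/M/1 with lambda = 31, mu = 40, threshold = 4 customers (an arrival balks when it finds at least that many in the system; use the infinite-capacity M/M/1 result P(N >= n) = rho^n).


P(N >= 4) = rho^4 = (31/40)^4 = 0.3608

0.3608


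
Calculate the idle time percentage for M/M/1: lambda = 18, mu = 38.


Idle fraction = (1 - rho) * 100 = (1 - 18/38) * 100 = 52.6%

52.6%


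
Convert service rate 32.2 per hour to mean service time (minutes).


Mean service time = 60/mu = 60/32.2 = 1.86 minutes

1.86 minutes


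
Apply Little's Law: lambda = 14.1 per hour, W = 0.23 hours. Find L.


L = lambda * W = 14.1 * 0.23 = 3.24

3.24


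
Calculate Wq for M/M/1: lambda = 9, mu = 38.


rho = 9/38; Wq = rho/(mu - lambda) = 0.0082 hours

0.0082 hours


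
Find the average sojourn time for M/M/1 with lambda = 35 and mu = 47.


W = 1/(mu - lambda) = 1/(47 - 35) = 0.0833 hours

0.0833 hours


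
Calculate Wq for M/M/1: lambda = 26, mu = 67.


rho = 26/67; Wq = rho/(mu - lambda) = 0.0095 hours

0.0095 hours


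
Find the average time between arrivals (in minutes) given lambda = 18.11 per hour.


Mean interarrival time = 60/lambda = 60/18.11 = 3.31 minutes

3.31 minutes


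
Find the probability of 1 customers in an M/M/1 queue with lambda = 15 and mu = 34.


rho = 15/34; P(n) = (1-rho)*rho^n = (1-15/34)*(15/34)^1 = 0.2465

0.2465


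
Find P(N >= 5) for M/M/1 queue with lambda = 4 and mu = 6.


P(N >= 5) = rho^5 = (4/6)^5 = 0.1317

0.1317


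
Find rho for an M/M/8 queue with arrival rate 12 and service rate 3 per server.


rho = lambda/(c*mu) = 12/(8*3) = 0.5

0.5


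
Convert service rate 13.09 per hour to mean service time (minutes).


Mean service time = 60/mu = 60/13.09 = 4.58 minutes

4.58 minutes


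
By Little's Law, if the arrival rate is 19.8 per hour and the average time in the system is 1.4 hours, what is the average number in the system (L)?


L = lambda * W = 19.8 * 1.4 = 27.72

27.72


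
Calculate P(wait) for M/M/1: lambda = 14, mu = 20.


P(wait) = rho = lambda/mu = 14/20 = 0.7

0.7


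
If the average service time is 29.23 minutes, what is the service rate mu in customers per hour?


mu = 60 / avg_service_time = 60 / 29.23 = 2.05 per hour

2.05 per hour


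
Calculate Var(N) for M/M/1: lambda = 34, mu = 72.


rho = 34/72; Var(N) = rho/(1-rho)^2 = 1.7

1.7


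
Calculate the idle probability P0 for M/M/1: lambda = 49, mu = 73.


P0 = 1 - rho = 1 - 49/73 = 0.3288

0.3288


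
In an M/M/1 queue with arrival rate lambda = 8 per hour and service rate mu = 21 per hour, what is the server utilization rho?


rho = lambda/mu = 8/21 = 0.381

0.381


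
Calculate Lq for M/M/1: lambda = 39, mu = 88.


rho = 39/88; Lq = rho^2/(1-rho) = 0.35

0.35


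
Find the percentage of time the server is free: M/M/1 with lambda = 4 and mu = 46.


Idle fraction = (1 - rho) * 100 = (1 - 4/46) * 100 = 91.3%

91.3%


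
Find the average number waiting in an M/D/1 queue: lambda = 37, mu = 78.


M/D/1: Lq = rho^2 / (2*(1-rho)) where rho = 37/78; Lq = 0.21

0.21


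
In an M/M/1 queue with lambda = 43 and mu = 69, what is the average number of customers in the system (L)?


rho = 43/69; L = rho/(1-rho) = 1.65

1.65


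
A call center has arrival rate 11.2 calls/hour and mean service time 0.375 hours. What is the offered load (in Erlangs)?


Offered load a = lambda * E[S] = 11.2 * 0.375 = 4.2 Erlangs

4.2 Erlangs


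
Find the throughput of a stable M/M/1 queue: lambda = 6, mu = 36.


For a stable queue (lambda < mu), throughput = lambda = 6 per hour

6 per hour


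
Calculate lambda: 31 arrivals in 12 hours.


lambda = total arrivals / time = 31 / 12 = 2.58 per hour

2.58 per hour


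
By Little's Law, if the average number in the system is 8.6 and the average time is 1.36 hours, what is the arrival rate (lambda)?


lambda = L / W = 8.6 / 1.36 = 6.32 per hour

6.32 per hour


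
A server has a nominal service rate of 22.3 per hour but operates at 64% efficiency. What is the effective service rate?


Effective rate = mu * efficiency = 22.3 * 0.64 = 14.27 per hour

14.27 per hour


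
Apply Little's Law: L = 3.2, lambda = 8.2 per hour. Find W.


W = L / lambda = 3.2 / 8.2 = 0.3902 hours

0.3902 hours


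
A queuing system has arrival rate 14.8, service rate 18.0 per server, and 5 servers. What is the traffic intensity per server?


rho = lambda / (c * mu) = 14.8 / (5 * 18.0) = 0.1644

0.1644


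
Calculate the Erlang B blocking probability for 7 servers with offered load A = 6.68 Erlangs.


B(N,A) = (A^N/N!) / sum(A^k/k!, k=0..N) with N=7, A=6.68 = 0.2288

0.2288


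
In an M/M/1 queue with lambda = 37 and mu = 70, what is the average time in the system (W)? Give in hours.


W = 1/(mu - lambda) = 1/(70 - 37) = 0.0303 hours

0.0303 hours


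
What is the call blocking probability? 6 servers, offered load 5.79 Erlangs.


B(N,A) = (A^N/N!) / sum(A^k/k!, k=0..N) with N=6, A=5.79 = 0.25

0.25


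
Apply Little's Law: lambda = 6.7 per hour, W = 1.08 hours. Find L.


L = lambda * W = 6.7 * 1.08 = 7.24

7.24


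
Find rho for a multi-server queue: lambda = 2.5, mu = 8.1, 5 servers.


rho = lambda / (c * mu) = 2.5 / (5 * 8.1) = 0.0617

0.0617


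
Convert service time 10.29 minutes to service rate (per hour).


mu = 60 / avg_service_time = 60 / 10.29 = 5.83 per hour

5.83 per hour


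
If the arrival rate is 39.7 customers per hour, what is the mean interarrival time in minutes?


Mean interarrival time = 60/lambda = 60/39.7 = 1.51 minutes

1.51 minutes


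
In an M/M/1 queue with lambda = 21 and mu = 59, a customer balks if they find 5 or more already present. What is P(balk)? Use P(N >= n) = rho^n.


P(N >= 5) = rho^5 = (21/59)^5 = 0.0057

0.0057


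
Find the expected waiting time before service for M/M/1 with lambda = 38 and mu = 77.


rho = 38/77; Wq = rho/(mu - lambda) = 0.0127 hours

0.0127 hours


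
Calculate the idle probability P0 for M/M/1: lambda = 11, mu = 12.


P0 = 1 - rho = 1 - 11/12 = 0.0833

0.0833


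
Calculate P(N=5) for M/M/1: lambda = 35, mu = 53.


rho = 35/53; P(n) = (1-rho)*rho^n = (1-35/53)*(35/53)^5 = 0.0427

0.0427


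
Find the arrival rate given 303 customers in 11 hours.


lambda = total arrivals / time = 303 / 11 = 27.55 per hour

27.55 per hour


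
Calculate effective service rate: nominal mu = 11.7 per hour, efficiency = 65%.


Effective rate = mu * efficiency = 11.7 * 0.65 = 7.61 per hour

7.61 per hour


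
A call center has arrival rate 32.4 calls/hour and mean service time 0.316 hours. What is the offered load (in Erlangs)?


Offered load a = lambda * E[S] = 32.4 * 0.316 = 10.24 Erlangs

10.24 Erlangs


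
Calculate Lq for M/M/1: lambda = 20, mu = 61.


rho = 20/61; Lq = rho^2/(1-rho) = 0.16

0.16


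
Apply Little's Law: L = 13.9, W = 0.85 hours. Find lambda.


lambda = L / W = 13.9 / 0.85 = 16.35 per hour

16.35 per hour


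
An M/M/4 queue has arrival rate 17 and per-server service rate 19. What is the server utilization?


rho = lambda/(c*mu) = 17/(4*19) = 0.2237

0.2237


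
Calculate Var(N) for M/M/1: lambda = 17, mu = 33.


rho = 17/33; Var(N) = rho/(1-rho)^2 = 2.19

2.19


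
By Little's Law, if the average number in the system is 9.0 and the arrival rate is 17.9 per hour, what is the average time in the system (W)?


W = L / lambda = 9.0 / 17.9 = 0.5028 hours

0.5028 hours


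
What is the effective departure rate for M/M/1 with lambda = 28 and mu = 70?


For a stable queue (lambda < mu), throughput = lambda = 28 per hour

28 per hour


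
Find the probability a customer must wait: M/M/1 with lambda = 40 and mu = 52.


P(wait) = rho = lambda/mu = 40/52 = 0.7692

0.7692


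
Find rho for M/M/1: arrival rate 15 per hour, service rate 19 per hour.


rho = lambda/mu = 15/19 = 0.7895

0.7895


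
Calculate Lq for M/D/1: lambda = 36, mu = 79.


M/D/1: Lq = rho^2 / (2*(1-rho)) where rho = 36/79; Lq = 0.19

0.19


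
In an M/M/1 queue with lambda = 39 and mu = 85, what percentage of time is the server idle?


Idle fraction = (1 - rho) * 100 = (1 - 39/85) * 100 = 54.1%

54.1%


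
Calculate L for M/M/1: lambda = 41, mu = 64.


rho = 41/64; L = rho/(1-rho) = 1.78

1.78


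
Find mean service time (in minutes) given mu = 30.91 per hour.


Mean service time = 60/mu = 60/30.91 = 1.94 minutes

1.94 minutes


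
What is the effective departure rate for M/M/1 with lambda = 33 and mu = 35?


For a stable queue (lambda < mu), throughput = lambda = 33 per hour

33 per hour


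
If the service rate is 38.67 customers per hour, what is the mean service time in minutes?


Mean service time = 60/mu = 60/38.67 = 1.55 minutes

1.55 minutes


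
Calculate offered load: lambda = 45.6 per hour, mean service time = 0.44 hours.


Offered load a = lambda * E[S] = 45.6 * 0.44 = 20.06 Erlangs

20.06 Erlangs


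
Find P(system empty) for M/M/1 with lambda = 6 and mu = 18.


P0 = 1 - rho = 1 - 6/18 = 0.6667

0.6667


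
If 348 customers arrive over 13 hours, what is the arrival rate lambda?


lambda = total arrivals / time = 348 / 13 = 26.77 per hour

26.77 per hour


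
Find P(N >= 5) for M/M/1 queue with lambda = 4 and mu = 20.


P(N >= 5) = rho^5 = (4/20)^5 = 0.0003

0.0003


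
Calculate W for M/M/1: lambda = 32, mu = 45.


W = 1/(mu - lambda) = 1/(45 - 32) = 0.0769 hours

0.0769 hours


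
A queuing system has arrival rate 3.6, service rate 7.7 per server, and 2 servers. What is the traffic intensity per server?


rho = lambda / (c * mu) = 3.6 / (2 * 7.7) = 0.2338

0.2338


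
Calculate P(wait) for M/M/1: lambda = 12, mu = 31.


P(wait) = rho = lambda/mu = 12/31 = 0.3871

0.3871


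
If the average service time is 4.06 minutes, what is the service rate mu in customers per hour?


mu = 60 / avg_service_time = 60 / 4.06 = 14.78 per hour

14.78 per hour


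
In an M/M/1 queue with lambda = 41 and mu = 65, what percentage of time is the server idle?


Idle fraction = (1 - rho) * 100 = (1 - 41/65) * 100 = 36.9%

36.9%


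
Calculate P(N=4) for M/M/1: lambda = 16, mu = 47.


rho = 16/47; P(n) = (1-rho)*rho^n = (1-16/47)*(16/47)^4 = 0.0089

0.0089


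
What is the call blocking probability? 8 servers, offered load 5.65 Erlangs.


B(N,A) = (A^N/N!) / sum(A^k/k!, k=0..N) with N=8, A=5.65 = 0.1028

0.1028


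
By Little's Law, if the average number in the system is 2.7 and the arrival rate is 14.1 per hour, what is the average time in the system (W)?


W = L / lambda = 2.7 / 14.1 = 0.1915 hours

0.1915 hours


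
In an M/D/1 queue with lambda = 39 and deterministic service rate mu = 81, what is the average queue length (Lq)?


M/D/1: Lq = rho^2 / (2*(1-rho)) where rho = 39/81; Lq = 0.22

0.22


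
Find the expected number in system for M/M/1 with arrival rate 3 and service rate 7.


rho = 3/7; L = rho/(1-rho) = 0.75

0.75


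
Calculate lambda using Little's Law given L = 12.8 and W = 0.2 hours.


lambda = L / W = 12.8 / 0.2 = 64.0 per hour

64.0 per hour


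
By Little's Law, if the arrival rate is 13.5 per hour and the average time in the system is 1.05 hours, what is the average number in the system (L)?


L = lambda * W = 13.5 * 1.05 = 14.18

14.18


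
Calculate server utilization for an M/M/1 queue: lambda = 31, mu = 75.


rho = lambda/mu = 31/75 = 0.4133

0.4133


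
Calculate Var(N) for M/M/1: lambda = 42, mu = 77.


rho = 42/77; Var(N) = rho/(1-rho)^2 = 2.64

2.64


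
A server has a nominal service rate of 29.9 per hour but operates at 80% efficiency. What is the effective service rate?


Effective rate = mu * efficiency = 29.9 * 0.8 = 23.92 per hour

23.92 per hour


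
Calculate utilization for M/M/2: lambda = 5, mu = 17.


rho = lambda/(c*mu) = 5/(2*17) = 0.1471

0.1471


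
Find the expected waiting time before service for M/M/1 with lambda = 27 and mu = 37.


rho = 27/37; Wq = rho/(mu - lambda) = 0.073 hours

0.073 hours


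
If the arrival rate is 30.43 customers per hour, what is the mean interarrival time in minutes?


Mean interarrival time = 60/lambda = 60/30.43 = 1.97 minutes

1.97 minutes


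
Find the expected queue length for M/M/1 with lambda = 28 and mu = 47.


rho = 28/47; Lq = rho^2/(1-rho) = 0.88

0.88


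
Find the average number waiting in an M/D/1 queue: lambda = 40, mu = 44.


M/D/1: Lq = rho^2 / (2*(1-rho)) where rho = 40/44; Lq = 4.55

4.55


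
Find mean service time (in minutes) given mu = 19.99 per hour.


Mean service time = 60/mu = 60/19.99 = 3.0 minutes

3.0 minutes


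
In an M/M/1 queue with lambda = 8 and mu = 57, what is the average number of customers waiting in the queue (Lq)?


rho = 8/57; Lq = rho^2/(1-rho) = 0.02

0.02


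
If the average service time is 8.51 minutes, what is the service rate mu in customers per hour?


mu = 60 / avg_service_time = 60 / 8.51 = 7.05 per hour

7.05 per hour


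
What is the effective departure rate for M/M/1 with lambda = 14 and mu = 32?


For a stable queue (lambda < mu), throughput = lambda = 14 per hour

14 per hour


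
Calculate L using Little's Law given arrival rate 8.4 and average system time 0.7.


L = lambda * W = 8.4 * 0.7 = 5.88

5.88


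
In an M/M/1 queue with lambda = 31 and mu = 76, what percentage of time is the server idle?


Idle fraction = (1 - rho) * 100 = (1 - 31/76) * 100 = 59.2%

59.2%


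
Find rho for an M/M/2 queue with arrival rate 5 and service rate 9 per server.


rho = lambda/(c*mu) = 5/(2*9) = 0.2778

0.2778


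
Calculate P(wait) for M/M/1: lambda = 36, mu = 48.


P(wait) = rho = lambda/mu = 36/48 = 0.75

0.75


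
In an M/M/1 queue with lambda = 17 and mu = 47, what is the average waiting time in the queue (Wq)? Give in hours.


rho = 17/47; Wq = rho/(mu - lambda) = 0.0121 hours

0.0121 hours


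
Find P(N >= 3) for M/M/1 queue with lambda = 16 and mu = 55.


P(N >= 3) = rho^3 = (16/55)^3 = 0.0246

0.0246


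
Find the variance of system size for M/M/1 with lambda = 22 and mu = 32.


rho = 22/32; Var(N) = rho/(1-rho)^2 = 7.04

7.04


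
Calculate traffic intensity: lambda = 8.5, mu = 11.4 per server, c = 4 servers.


rho = lambda / (c * mu) = 8.5 / (4 * 11.4) = 0.1864

0.1864


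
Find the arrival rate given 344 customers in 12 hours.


lambda = total arrivals / time = 344 / 12 = 28.67 per hour

28.67 per hour


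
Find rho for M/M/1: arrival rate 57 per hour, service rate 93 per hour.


rho = lambda/mu = 57/93 = 0.6129

0.6129


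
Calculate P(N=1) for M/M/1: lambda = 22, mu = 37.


rho = 22/37; P(n) = (1-rho)*rho^n = (1-22/37)*(22/37)^1 = 0.2411

0.2411


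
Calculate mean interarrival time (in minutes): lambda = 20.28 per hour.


Mean interarrival time = 60/lambda = 60/20.28 = 2.96 minutes

2.96 minutes


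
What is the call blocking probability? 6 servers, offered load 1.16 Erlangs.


B(N,A) = (A^N/N!) / sum(A^k/k!, k=0..N) with N=6, A=1.16 = 0.0011

0.0011


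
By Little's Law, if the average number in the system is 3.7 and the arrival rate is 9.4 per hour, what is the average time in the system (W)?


W = L / lambda = 3.7 / 9.4 = 0.3936 hours

0.3936 hours


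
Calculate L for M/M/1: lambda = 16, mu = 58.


rho = 16/58; L = rho/(1-rho) = 0.38

0.38


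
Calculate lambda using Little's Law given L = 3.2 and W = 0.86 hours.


lambda = L / W = 3.2 / 0.86 = 3.72 per hour

3.72 per hour


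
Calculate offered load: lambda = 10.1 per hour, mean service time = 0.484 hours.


Offered load a = lambda * E[S] = 10.1 * 0.484 = 4.89 Erlangs

4.89 Erlangs


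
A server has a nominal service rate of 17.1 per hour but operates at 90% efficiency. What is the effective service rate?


Effective rate = mu * efficiency = 17.1 * 0.9 = 15.39 per hour

15.39 per hour


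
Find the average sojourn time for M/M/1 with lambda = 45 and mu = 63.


W = 1/(mu - lambda) = 1/(63 - 45) = 0.0556 hours

0.0556 hours


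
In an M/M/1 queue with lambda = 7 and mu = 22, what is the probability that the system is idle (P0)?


P0 = 1 - rho = 1 - 7/22 = 0.6818

0.6818


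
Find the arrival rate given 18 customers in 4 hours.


lambda = total arrivals / time = 18 / 4 = 4.5 per hour

4.5 per hour


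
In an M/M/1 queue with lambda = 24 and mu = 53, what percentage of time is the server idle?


Idle fraction = (1 - rho) * 100 = (1 - 24/53) * 100 = 54.7%

54.7%


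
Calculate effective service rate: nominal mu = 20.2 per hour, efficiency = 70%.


Effective rate = mu * efficiency = 20.2 * 0.7 = 14.14 per hour

14.14 per hour


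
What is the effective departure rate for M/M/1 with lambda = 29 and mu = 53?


For a stable queue (lambda < mu), throughput = lambda = 29 per hour

29 per hour


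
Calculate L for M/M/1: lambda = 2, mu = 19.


rho = 2/19; L = rho/(1-rho) = 0.12

0.12


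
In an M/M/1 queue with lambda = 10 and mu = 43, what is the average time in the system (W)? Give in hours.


W = 1/(mu - lambda) = 1/(43 - 10) = 0.0303 hours

0.0303 hours


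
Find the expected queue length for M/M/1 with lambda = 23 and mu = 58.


rho = 23/58; Lq = rho^2/(1-rho) = 0.26

0.26


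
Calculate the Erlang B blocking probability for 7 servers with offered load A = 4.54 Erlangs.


B(N,A) = (A^N/N!) / sum(A^k/k!, k=0..N) with N=7, A=4.54 = 0.0925

0.0925


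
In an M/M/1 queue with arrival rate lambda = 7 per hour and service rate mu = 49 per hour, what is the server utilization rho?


rho = lambda/mu = 7/49 = 0.1429

0.1429


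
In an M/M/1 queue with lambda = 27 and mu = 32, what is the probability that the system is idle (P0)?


P0 = 1 - rho = 1 - 27/32 = 0.1563

0.1563


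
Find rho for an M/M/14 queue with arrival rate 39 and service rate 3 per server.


rho = lambda/(c*mu) = 39/(14*3) = 0.9286

0.9286


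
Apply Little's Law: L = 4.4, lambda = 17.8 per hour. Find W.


W = L / lambda = 4.4 / 17.8 = 0.2472 hours

0.2472 hours


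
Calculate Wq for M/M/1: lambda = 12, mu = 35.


rho = 12/35; Wq = rho/(mu - lambda) = 0.0149 hours

0.0149 hours


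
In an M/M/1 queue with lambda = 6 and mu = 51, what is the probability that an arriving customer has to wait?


P(wait) = rho = lambda/mu = 6/51 = 0.1176

0.1176


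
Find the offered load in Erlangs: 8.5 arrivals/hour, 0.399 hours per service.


Offered load a = lambda * E[S] = 8.5 * 0.399 = 3.39 Erlangs

3.39 Erlangs


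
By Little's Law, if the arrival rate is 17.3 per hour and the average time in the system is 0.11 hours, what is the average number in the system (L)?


L = lambda * W = 17.3 * 0.11 = 1.9

1.9


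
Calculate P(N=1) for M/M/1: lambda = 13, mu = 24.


rho = 13/24; P(n) = (1-rho)*rho^n = (1-13/24)*(13/24)^1 = 0.2483

0.2483


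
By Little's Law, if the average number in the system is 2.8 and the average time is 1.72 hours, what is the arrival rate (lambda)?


lambda = L / W = 2.8 / 1.72 = 1.63 per hour

1.63 per hour


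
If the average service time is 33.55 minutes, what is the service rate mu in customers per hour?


mu = 60 / avg_service_time = 60 / 33.55 = 1.79 per hour

1.79 per hour


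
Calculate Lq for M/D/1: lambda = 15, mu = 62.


M/D/1: Lq = rho^2 / (2*(1-rho)) where rho = 15/62; Lq = 0.04

0.04


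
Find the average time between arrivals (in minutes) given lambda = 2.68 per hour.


Mean interarrival time = 60/lambda = 60/2.68 = 22.39 minutes

22.39 minutes


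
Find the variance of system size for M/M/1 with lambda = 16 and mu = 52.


rho = 16/52; Var(N) = rho/(1-rho)^2 = 0.64

0.64


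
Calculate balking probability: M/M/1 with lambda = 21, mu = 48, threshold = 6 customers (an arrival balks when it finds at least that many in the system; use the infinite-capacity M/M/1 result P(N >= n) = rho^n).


P(N >= 6) = rho^6 = (21/48)^6 = 0.007

0.007


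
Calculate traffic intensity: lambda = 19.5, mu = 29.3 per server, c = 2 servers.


rho = lambda / (c * mu) = 19.5 / (2 * 29.3) = 0.3328

0.3328


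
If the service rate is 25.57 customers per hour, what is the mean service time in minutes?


Mean service time = 60/mu = 60/25.57 = 2.35 minutes

2.35 minutes


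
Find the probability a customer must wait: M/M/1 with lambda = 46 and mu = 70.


P(wait) = rho = lambda/mu = 46/70 = 0.6571

0.6571


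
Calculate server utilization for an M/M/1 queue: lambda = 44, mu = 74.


rho = lambda/mu = 44/74 = 0.5946

0.5946


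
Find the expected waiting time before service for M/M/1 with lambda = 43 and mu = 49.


rho = 43/49; Wq = rho/(mu - lambda) = 0.1463 hours

0.1463 hours


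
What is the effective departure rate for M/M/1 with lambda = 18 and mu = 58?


For a stable queue (lambda < mu), throughput = lambda = 18 per hour

18 per hour


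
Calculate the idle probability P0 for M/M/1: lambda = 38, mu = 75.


P0 = 1 - rho = 1 - 38/75 = 0.4933

0.4933


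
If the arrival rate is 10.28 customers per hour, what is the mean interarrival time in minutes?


Mean interarrival time = 60/lambda = 60/10.28 = 5.84 minutes

5.84 minutes


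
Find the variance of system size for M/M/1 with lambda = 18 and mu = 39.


rho = 18/39; Var(N) = rho/(1-rho)^2 = 1.59

1.59


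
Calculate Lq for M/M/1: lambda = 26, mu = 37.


rho = 26/37; Lq = rho^2/(1-rho) = 1.66

1.66


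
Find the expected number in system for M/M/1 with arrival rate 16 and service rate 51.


rho = 16/51; L = rho/(1-rho) = 0.46

0.46


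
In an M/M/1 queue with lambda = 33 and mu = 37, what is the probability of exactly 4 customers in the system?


rho = 33/37; P(n) = (1-rho)*rho^n = (1-33/37)*(33/37)^4 = 0.0684

0.0684


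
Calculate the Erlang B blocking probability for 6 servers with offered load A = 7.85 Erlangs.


B(N,A) = (A^N/N!) / sum(A^k/k!, k=0..N) with N=6, A=7.85 = 0.3815

0.3815


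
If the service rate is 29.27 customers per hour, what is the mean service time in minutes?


Mean service time = 60/mu = 60/29.27 = 2.05 minutes

2.05 minutes


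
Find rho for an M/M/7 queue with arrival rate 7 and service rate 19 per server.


rho = lambda/(c*mu) = 7/(7*19) = 0.0526

0.0526


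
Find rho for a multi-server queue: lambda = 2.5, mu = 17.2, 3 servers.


rho = lambda / (c * mu) = 2.5 / (3 * 17.2) = 0.0484

0.0484


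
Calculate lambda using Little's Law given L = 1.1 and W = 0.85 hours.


lambda = L / W = 1.1 / 0.85 = 1.29 per hour

1.29 per hour


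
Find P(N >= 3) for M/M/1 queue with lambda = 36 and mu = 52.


P(N >= 3) = rho^3 = (36/52)^3 = 0.3318

0.3318


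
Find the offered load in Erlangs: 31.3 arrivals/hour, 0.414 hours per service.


Offered load a = lambda * E[S] = 31.3 * 0.414 = 12.96 Erlangs

12.96 Erlangs


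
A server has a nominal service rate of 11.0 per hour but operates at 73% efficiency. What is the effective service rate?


Effective rate = mu * efficiency = 11.0 * 0.73 = 8.03 per hour

8.03 per hour


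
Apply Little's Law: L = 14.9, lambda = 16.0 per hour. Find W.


W = L / lambda = 14.9 / 16.0 = 0.9313 hours

0.9313 hours


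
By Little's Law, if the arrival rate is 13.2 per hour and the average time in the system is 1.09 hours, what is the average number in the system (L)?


L = lambda * W = 13.2 * 1.09 = 14.39

14.39


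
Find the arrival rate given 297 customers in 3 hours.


lambda = total arrivals / time = 297 / 3 = 99.0 per hour

99.0 per hour


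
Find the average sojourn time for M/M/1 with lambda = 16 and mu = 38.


W = 1/(mu - lambda) = 1/(38 - 16) = 0.0455 hours

0.0455 hours


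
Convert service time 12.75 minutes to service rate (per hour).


mu = 60 / avg_service_time = 60 / 12.75 = 4.71 per hour

4.71 per hour


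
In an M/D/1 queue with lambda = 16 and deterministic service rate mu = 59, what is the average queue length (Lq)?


M/D/1: Lq = rho^2 / (2*(1-rho)) where rho = 16/59; Lq = 0.05

0.05


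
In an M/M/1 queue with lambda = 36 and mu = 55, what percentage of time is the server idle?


Idle fraction = (1 - rho) * 100 = (1 - 36/55) * 100 = 34.5%

34.5%


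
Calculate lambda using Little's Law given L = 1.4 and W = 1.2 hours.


lambda = L / W = 1.4 / 1.2 = 1.17 per hour

1.17 per hour


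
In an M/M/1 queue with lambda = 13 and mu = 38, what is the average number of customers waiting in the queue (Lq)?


rho = 13/38; Lq = rho^2/(1-rho) = 0.18

0.18


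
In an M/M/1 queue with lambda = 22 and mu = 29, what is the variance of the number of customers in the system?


rho = 22/29; Var(N) = rho/(1-rho)^2 = 13.02

13.02


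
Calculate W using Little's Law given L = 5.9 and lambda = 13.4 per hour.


W = L / lambda = 5.9 / 13.4 = 0.4403 hours

0.4403 hours


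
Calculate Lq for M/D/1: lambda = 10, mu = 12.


M/D/1: Lq = rho^2 / (2*(1-rho)) where rho = 10/12; Lq = 2.08

2.08


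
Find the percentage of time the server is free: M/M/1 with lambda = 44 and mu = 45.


Idle fraction = (1 - rho) * 100 = (1 - 44/45) * 100 = 2.2%

2.2%


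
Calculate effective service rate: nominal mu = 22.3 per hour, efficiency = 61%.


Effective rate = mu * efficiency = 22.3 * 0.61 = 13.6 per hour

13.6 per hour


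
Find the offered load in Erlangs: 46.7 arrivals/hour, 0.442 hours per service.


Offered load a = lambda * E[S] = 46.7 * 0.442 = 20.64 Erlangs

20.64 Erlangs


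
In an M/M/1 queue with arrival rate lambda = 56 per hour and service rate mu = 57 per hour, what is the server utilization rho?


rho = lambda/mu = 56/57 = 0.9825

0.9825


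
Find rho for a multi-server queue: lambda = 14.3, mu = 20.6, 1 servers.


rho = lambda / (c * mu) = 14.3 / (1 * 20.6) = 0.6942

0.6942


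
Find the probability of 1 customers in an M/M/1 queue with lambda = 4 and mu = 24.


rho = 4/24; P(n) = (1-rho)*rho^n = (1-4/24)*(4/24)^1 = 0.1389

0.1389


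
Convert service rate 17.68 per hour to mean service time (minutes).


Mean service time = 60/mu = 60/17.68 = 3.39 minutes

3.39 minutes


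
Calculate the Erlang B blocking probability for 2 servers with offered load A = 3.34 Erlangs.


B(N,A) = (A^N/N!) / sum(A^k/k!, k=0..N) with N=2, A=3.34 = 0.5624

0.5624


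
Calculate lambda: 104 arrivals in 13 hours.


lambda = total arrivals / time = 104 / 13 = 8.0 per hour

8.0 per hour


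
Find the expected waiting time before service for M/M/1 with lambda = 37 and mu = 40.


rho = 37/40; Wq = rho/(mu - lambda) = 0.3083 hours

0.3083 hours


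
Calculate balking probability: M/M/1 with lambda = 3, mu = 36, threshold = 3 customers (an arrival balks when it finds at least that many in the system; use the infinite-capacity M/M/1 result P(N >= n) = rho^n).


P(N >= 3) = rho^3 = (3/36)^3 = 0.0006

0.0006


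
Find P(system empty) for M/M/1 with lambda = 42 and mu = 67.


P0 = 1 - rho = 1 - 42/67 = 0.3731

0.3731


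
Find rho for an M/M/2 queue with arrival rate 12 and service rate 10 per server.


rho = lambda/(c*mu) = 12/(2*10) = 0.6

0.6


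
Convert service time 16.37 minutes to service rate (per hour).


mu = 60 / avg_service_time = 60 / 16.37 = 3.67 per hour

3.67 per hour


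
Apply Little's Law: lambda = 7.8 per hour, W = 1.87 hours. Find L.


L = lambda * W = 7.8 * 1.87 = 14.59

14.59


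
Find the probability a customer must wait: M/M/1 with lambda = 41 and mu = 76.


P(wait) = rho = lambda/mu = 41/76 = 0.5395

0.5395


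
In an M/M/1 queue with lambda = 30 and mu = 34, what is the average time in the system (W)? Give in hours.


W = 1/(mu - lambda) = 1/(34 - 30) = 0.25 hours

0.25 hours


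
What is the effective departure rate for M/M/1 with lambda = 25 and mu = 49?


For a stable queue (lambda < mu), throughput = lambda = 25 per hour

25 per hour


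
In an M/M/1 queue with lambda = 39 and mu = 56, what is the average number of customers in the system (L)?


rho = 39/56; L = rho/(1-rho) = 2.29

2.29


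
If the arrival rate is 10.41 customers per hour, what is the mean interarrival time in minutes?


Mean interarrival time = 60/lambda = 60/10.41 = 5.76 minutes

5.76 minutes


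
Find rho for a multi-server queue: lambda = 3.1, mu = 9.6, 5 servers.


rho = lambda / (c * mu) = 3.1 / (5 * 9.6) = 0.0646

0.0646


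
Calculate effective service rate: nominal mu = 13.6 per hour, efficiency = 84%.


Effective rate = mu * efficiency = 13.6 * 0.84 = 11.42 per hour

11.42 per hour


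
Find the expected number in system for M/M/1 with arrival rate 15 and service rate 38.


rho = 15/38; L = rho/(1-rho) = 0.65

0.65


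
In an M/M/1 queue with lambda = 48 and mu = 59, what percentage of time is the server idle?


Idle fraction = (1 - rho) * 100 = (1 - 48/59) * 100 = 18.6%

18.6%


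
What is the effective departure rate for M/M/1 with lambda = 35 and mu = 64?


For a stable queue (lambda < mu), throughput = lambda = 35 per hour

35 per hour
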